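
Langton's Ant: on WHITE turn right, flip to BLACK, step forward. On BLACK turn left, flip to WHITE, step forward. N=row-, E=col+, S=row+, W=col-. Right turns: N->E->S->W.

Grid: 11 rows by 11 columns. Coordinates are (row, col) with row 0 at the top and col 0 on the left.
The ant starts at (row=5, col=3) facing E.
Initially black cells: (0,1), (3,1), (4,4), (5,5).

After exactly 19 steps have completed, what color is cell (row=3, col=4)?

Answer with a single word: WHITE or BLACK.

Step 1: on WHITE (5,3): turn R to S, flip to black, move to (6,3). |black|=5
Step 2: on WHITE (6,3): turn R to W, flip to black, move to (6,2). |black|=6
Step 3: on WHITE (6,2): turn R to N, flip to black, move to (5,2). |black|=7
Step 4: on WHITE (5,2): turn R to E, flip to black, move to (5,3). |black|=8
Step 5: on BLACK (5,3): turn L to N, flip to white, move to (4,3). |black|=7
Step 6: on WHITE (4,3): turn R to E, flip to black, move to (4,4). |black|=8
Step 7: on BLACK (4,4): turn L to N, flip to white, move to (3,4). |black|=7
Step 8: on WHITE (3,4): turn R to E, flip to black, move to (3,5). |black|=8
Step 9: on WHITE (3,5): turn R to S, flip to black, move to (4,5). |black|=9
Step 10: on WHITE (4,5): turn R to W, flip to black, move to (4,4). |black|=10
Step 11: on WHITE (4,4): turn R to N, flip to black, move to (3,4). |black|=11
Step 12: on BLACK (3,4): turn L to W, flip to white, move to (3,3). |black|=10
Step 13: on WHITE (3,3): turn R to N, flip to black, move to (2,3). |black|=11
Step 14: on WHITE (2,3): turn R to E, flip to black, move to (2,4). |black|=12
Step 15: on WHITE (2,4): turn R to S, flip to black, move to (3,4). |black|=13
Step 16: on WHITE (3,4): turn R to W, flip to black, move to (3,3). |black|=14
Step 17: on BLACK (3,3): turn L to S, flip to white, move to (4,3). |black|=13
Step 18: on BLACK (4,3): turn L to E, flip to white, move to (4,4). |black|=12
Step 19: on BLACK (4,4): turn L to N, flip to white, move to (3,4). |black|=11

Answer: BLACK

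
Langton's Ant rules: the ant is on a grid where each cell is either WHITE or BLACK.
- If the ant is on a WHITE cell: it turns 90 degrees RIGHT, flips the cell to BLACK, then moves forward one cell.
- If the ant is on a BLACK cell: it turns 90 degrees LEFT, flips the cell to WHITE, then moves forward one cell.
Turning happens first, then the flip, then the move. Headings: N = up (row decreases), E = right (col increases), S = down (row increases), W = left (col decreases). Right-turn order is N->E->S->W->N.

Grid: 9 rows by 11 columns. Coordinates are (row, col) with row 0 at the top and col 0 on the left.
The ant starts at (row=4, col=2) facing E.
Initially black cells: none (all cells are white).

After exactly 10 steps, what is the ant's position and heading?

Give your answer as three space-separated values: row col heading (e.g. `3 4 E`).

Answer: 3 1 W

Derivation:
Step 1: on WHITE (4,2): turn R to S, flip to black, move to (5,2). |black|=1
Step 2: on WHITE (5,2): turn R to W, flip to black, move to (5,1). |black|=2
Step 3: on WHITE (5,1): turn R to N, flip to black, move to (4,1). |black|=3
Step 4: on WHITE (4,1): turn R to E, flip to black, move to (4,2). |black|=4
Step 5: on BLACK (4,2): turn L to N, flip to white, move to (3,2). |black|=3
Step 6: on WHITE (3,2): turn R to E, flip to black, move to (3,3). |black|=4
Step 7: on WHITE (3,3): turn R to S, flip to black, move to (4,3). |black|=5
Step 8: on WHITE (4,3): turn R to W, flip to black, move to (4,2). |black|=6
Step 9: on WHITE (4,2): turn R to N, flip to black, move to (3,2). |black|=7
Step 10: on BLACK (3,2): turn L to W, flip to white, move to (3,1). |black|=6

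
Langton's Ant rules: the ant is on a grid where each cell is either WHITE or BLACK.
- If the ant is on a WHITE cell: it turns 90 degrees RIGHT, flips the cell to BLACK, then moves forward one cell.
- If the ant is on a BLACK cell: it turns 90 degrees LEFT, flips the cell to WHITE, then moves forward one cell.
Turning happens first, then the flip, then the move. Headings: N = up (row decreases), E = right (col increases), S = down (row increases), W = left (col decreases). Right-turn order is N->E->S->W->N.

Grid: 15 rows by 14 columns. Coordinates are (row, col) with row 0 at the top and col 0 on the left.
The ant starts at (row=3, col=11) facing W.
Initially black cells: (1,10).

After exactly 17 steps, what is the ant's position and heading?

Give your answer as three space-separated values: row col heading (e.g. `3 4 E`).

Step 1: on WHITE (3,11): turn R to N, flip to black, move to (2,11). |black|=2
Step 2: on WHITE (2,11): turn R to E, flip to black, move to (2,12). |black|=3
Step 3: on WHITE (2,12): turn R to S, flip to black, move to (3,12). |black|=4
Step 4: on WHITE (3,12): turn R to W, flip to black, move to (3,11). |black|=5
Step 5: on BLACK (3,11): turn L to S, flip to white, move to (4,11). |black|=4
Step 6: on WHITE (4,11): turn R to W, flip to black, move to (4,10). |black|=5
Step 7: on WHITE (4,10): turn R to N, flip to black, move to (3,10). |black|=6
Step 8: on WHITE (3,10): turn R to E, flip to black, move to (3,11). |black|=7
Step 9: on WHITE (3,11): turn R to S, flip to black, move to (4,11). |black|=8
Step 10: on BLACK (4,11): turn L to E, flip to white, move to (4,12). |black|=7
Step 11: on WHITE (4,12): turn R to S, flip to black, move to (5,12). |black|=8
Step 12: on WHITE (5,12): turn R to W, flip to black, move to (5,11). |black|=9
Step 13: on WHITE (5,11): turn R to N, flip to black, move to (4,11). |black|=10
Step 14: on WHITE (4,11): turn R to E, flip to black, move to (4,12). |black|=11
Step 15: on BLACK (4,12): turn L to N, flip to white, move to (3,12). |black|=10
Step 16: on BLACK (3,12): turn L to W, flip to white, move to (3,11). |black|=9
Step 17: on BLACK (3,11): turn L to S, flip to white, move to (4,11). |black|=8

Answer: 4 11 S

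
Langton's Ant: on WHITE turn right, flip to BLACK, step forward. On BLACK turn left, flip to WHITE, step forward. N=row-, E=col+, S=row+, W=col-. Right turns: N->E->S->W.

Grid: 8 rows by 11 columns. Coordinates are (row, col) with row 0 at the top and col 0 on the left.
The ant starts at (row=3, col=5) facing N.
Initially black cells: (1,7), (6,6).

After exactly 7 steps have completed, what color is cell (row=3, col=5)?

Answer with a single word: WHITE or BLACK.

Step 1: on WHITE (3,5): turn R to E, flip to black, move to (3,6). |black|=3
Step 2: on WHITE (3,6): turn R to S, flip to black, move to (4,6). |black|=4
Step 3: on WHITE (4,6): turn R to W, flip to black, move to (4,5). |black|=5
Step 4: on WHITE (4,5): turn R to N, flip to black, move to (3,5). |black|=6
Step 5: on BLACK (3,5): turn L to W, flip to white, move to (3,4). |black|=5
Step 6: on WHITE (3,4): turn R to N, flip to black, move to (2,4). |black|=6
Step 7: on WHITE (2,4): turn R to E, flip to black, move to (2,5). |black|=7

Answer: WHITE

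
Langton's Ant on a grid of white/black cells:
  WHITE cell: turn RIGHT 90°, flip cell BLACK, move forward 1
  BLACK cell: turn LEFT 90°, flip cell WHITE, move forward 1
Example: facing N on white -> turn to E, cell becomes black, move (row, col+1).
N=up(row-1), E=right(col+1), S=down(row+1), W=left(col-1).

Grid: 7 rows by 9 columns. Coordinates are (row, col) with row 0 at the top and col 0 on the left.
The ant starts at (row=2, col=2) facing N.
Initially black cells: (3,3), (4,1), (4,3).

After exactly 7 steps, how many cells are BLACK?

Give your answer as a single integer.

Answer: 6

Derivation:
Step 1: on WHITE (2,2): turn R to E, flip to black, move to (2,3). |black|=4
Step 2: on WHITE (2,3): turn R to S, flip to black, move to (3,3). |black|=5
Step 3: on BLACK (3,3): turn L to E, flip to white, move to (3,4). |black|=4
Step 4: on WHITE (3,4): turn R to S, flip to black, move to (4,4). |black|=5
Step 5: on WHITE (4,4): turn R to W, flip to black, move to (4,3). |black|=6
Step 6: on BLACK (4,3): turn L to S, flip to white, move to (5,3). |black|=5
Step 7: on WHITE (5,3): turn R to W, flip to black, move to (5,2). |black|=6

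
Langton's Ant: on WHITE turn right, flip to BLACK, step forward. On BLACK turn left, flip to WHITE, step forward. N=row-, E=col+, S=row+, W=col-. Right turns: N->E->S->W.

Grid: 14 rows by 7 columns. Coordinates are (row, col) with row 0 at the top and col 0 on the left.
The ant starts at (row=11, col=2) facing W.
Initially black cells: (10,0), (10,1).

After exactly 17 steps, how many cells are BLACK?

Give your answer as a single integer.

Step 1: on WHITE (11,2): turn R to N, flip to black, move to (10,2). |black|=3
Step 2: on WHITE (10,2): turn R to E, flip to black, move to (10,3). |black|=4
Step 3: on WHITE (10,3): turn R to S, flip to black, move to (11,3). |black|=5
Step 4: on WHITE (11,3): turn R to W, flip to black, move to (11,2). |black|=6
Step 5: on BLACK (11,2): turn L to S, flip to white, move to (12,2). |black|=5
Step 6: on WHITE (12,2): turn R to W, flip to black, move to (12,1). |black|=6
Step 7: on WHITE (12,1): turn R to N, flip to black, move to (11,1). |black|=7
Step 8: on WHITE (11,1): turn R to E, flip to black, move to (11,2). |black|=8
Step 9: on WHITE (11,2): turn R to S, flip to black, move to (12,2). |black|=9
Step 10: on BLACK (12,2): turn L to E, flip to white, move to (12,3). |black|=8
Step 11: on WHITE (12,3): turn R to S, flip to black, move to (13,3). |black|=9
Step 12: on WHITE (13,3): turn R to W, flip to black, move to (13,2). |black|=10
Step 13: on WHITE (13,2): turn R to N, flip to black, move to (12,2). |black|=11
Step 14: on WHITE (12,2): turn R to E, flip to black, move to (12,3). |black|=12
Step 15: on BLACK (12,3): turn L to N, flip to white, move to (11,3). |black|=11
Step 16: on BLACK (11,3): turn L to W, flip to white, move to (11,2). |black|=10
Step 17: on BLACK (11,2): turn L to S, flip to white, move to (12,2). |black|=9

Answer: 9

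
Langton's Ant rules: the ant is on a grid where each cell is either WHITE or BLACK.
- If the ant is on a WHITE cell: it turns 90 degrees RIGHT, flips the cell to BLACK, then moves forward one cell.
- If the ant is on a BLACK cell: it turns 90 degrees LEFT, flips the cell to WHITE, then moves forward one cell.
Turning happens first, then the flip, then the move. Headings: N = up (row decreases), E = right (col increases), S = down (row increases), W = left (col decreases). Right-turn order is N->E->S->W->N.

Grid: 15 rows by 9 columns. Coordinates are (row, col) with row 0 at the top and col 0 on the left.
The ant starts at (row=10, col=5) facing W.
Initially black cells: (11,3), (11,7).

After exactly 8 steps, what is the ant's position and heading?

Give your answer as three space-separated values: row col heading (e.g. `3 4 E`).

Step 1: on WHITE (10,5): turn R to N, flip to black, move to (9,5). |black|=3
Step 2: on WHITE (9,5): turn R to E, flip to black, move to (9,6). |black|=4
Step 3: on WHITE (9,6): turn R to S, flip to black, move to (10,6). |black|=5
Step 4: on WHITE (10,6): turn R to W, flip to black, move to (10,5). |black|=6
Step 5: on BLACK (10,5): turn L to S, flip to white, move to (11,5). |black|=5
Step 6: on WHITE (11,5): turn R to W, flip to black, move to (11,4). |black|=6
Step 7: on WHITE (11,4): turn R to N, flip to black, move to (10,4). |black|=7
Step 8: on WHITE (10,4): turn R to E, flip to black, move to (10,5). |black|=8

Answer: 10 5 E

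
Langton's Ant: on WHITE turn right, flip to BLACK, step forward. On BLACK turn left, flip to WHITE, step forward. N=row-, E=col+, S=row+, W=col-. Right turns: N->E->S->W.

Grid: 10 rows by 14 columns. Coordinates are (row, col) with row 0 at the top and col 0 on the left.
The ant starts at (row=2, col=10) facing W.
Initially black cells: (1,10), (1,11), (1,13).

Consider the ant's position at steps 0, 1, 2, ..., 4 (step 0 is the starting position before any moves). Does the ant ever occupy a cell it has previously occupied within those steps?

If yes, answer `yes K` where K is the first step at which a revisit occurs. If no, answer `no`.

Answer: no

Derivation:
Step 1: on WHITE (2,10): turn R to N, flip to black, move to (1,10). |black|=4 — new cell
Step 2: on BLACK (1,10): turn L to W, flip to white, move to (1,9). |black|=3 — new cell
Step 3: on WHITE (1,9): turn R to N, flip to black, move to (0,9). |black|=4 — new cell
Step 4: on WHITE (0,9): turn R to E, flip to black, move to (0,10). |black|=5 — new cell
No revisit within 4 steps.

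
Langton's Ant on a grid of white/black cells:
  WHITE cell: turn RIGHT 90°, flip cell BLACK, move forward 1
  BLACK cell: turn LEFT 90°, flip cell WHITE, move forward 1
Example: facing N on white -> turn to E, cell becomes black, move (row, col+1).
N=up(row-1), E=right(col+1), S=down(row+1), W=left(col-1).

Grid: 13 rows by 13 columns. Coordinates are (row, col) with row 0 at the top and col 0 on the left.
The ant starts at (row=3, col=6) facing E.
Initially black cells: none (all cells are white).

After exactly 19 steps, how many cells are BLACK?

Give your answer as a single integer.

Step 1: on WHITE (3,6): turn R to S, flip to black, move to (4,6). |black|=1
Step 2: on WHITE (4,6): turn R to W, flip to black, move to (4,5). |black|=2
Step 3: on WHITE (4,5): turn R to N, flip to black, move to (3,5). |black|=3
Step 4: on WHITE (3,5): turn R to E, flip to black, move to (3,6). |black|=4
Step 5: on BLACK (3,6): turn L to N, flip to white, move to (2,6). |black|=3
Step 6: on WHITE (2,6): turn R to E, flip to black, move to (2,7). |black|=4
Step 7: on WHITE (2,7): turn R to S, flip to black, move to (3,7). |black|=5
Step 8: on WHITE (3,7): turn R to W, flip to black, move to (3,6). |black|=6
Step 9: on WHITE (3,6): turn R to N, flip to black, move to (2,6). |black|=7
Step 10: on BLACK (2,6): turn L to W, flip to white, move to (2,5). |black|=6
Step 11: on WHITE (2,5): turn R to N, flip to black, move to (1,5). |black|=7
Step 12: on WHITE (1,5): turn R to E, flip to black, move to (1,6). |black|=8
Step 13: on WHITE (1,6): turn R to S, flip to black, move to (2,6). |black|=9
Step 14: on WHITE (2,6): turn R to W, flip to black, move to (2,5). |black|=10
Step 15: on BLACK (2,5): turn L to S, flip to white, move to (3,5). |black|=9
Step 16: on BLACK (3,5): turn L to E, flip to white, move to (3,6). |black|=8
Step 17: on BLACK (3,6): turn L to N, flip to white, move to (2,6). |black|=7
Step 18: on BLACK (2,6): turn L to W, flip to white, move to (2,5). |black|=6
Step 19: on WHITE (2,5): turn R to N, flip to black, move to (1,5). |black|=7

Answer: 7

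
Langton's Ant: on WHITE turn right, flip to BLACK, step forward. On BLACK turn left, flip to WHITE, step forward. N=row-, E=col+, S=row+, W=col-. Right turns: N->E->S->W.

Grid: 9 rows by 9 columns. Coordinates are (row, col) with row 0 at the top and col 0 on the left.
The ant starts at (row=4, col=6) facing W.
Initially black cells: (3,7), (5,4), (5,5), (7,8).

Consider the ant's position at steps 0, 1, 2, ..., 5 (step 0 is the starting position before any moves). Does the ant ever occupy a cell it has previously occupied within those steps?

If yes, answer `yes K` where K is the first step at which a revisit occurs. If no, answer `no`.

Answer: no

Derivation:
Step 1: on WHITE (4,6): turn R to N, flip to black, move to (3,6). |black|=5 — new cell
Step 2: on WHITE (3,6): turn R to E, flip to black, move to (3,7). |black|=6 — new cell
Step 3: on BLACK (3,7): turn L to N, flip to white, move to (2,7). |black|=5 — new cell
Step 4: on WHITE (2,7): turn R to E, flip to black, move to (2,8). |black|=6 — new cell
Step 5: on WHITE (2,8): turn R to S, flip to black, move to (3,8). |black|=7 — new cell
No revisit within 5 steps.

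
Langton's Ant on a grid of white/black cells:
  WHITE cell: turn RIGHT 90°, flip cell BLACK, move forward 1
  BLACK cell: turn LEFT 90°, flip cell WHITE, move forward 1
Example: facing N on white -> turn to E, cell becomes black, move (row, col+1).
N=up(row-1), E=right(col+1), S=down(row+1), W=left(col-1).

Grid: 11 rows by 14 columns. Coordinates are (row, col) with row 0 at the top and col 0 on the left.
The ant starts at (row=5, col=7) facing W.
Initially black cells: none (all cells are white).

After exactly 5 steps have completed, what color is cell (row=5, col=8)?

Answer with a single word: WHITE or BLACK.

Step 1: on WHITE (5,7): turn R to N, flip to black, move to (4,7). |black|=1
Step 2: on WHITE (4,7): turn R to E, flip to black, move to (4,8). |black|=2
Step 3: on WHITE (4,8): turn R to S, flip to black, move to (5,8). |black|=3
Step 4: on WHITE (5,8): turn R to W, flip to black, move to (5,7). |black|=4
Step 5: on BLACK (5,7): turn L to S, flip to white, move to (6,7). |black|=3

Answer: BLACK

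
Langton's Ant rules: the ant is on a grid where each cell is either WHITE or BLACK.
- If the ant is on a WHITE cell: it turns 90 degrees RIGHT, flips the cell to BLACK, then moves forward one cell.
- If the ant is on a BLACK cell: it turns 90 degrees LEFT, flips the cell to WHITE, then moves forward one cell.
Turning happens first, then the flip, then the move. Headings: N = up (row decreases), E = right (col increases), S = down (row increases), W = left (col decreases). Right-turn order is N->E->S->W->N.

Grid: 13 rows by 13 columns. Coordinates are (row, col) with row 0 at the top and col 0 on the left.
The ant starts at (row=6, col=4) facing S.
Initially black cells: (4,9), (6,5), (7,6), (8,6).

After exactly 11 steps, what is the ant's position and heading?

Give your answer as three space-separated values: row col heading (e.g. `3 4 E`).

Answer: 5 4 W

Derivation:
Step 1: on WHITE (6,4): turn R to W, flip to black, move to (6,3). |black|=5
Step 2: on WHITE (6,3): turn R to N, flip to black, move to (5,3). |black|=6
Step 3: on WHITE (5,3): turn R to E, flip to black, move to (5,4). |black|=7
Step 4: on WHITE (5,4): turn R to S, flip to black, move to (6,4). |black|=8
Step 5: on BLACK (6,4): turn L to E, flip to white, move to (6,5). |black|=7
Step 6: on BLACK (6,5): turn L to N, flip to white, move to (5,5). |black|=6
Step 7: on WHITE (5,5): turn R to E, flip to black, move to (5,6). |black|=7
Step 8: on WHITE (5,6): turn R to S, flip to black, move to (6,6). |black|=8
Step 9: on WHITE (6,6): turn R to W, flip to black, move to (6,5). |black|=9
Step 10: on WHITE (6,5): turn R to N, flip to black, move to (5,5). |black|=10
Step 11: on BLACK (5,5): turn L to W, flip to white, move to (5,4). |black|=9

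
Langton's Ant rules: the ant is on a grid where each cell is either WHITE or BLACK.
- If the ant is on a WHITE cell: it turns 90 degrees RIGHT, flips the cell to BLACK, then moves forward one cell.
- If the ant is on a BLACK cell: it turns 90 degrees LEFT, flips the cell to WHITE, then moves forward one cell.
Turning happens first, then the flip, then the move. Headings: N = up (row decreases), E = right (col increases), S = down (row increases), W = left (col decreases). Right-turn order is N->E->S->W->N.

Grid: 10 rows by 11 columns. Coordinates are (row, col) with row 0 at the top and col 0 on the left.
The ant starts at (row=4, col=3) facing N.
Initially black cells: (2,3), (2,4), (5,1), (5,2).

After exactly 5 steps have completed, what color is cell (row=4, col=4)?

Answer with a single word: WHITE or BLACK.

Step 1: on WHITE (4,3): turn R to E, flip to black, move to (4,4). |black|=5
Step 2: on WHITE (4,4): turn R to S, flip to black, move to (5,4). |black|=6
Step 3: on WHITE (5,4): turn R to W, flip to black, move to (5,3). |black|=7
Step 4: on WHITE (5,3): turn R to N, flip to black, move to (4,3). |black|=8
Step 5: on BLACK (4,3): turn L to W, flip to white, move to (4,2). |black|=7

Answer: BLACK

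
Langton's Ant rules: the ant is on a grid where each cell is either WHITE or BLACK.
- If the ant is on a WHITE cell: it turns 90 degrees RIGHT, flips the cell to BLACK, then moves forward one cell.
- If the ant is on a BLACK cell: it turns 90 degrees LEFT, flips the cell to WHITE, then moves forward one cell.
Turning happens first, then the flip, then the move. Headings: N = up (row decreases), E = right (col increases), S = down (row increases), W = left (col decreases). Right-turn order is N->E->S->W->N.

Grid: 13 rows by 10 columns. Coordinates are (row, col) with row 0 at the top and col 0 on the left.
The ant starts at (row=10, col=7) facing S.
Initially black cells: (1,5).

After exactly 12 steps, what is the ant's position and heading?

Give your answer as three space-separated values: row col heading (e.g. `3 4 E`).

Answer: 10 9 S

Derivation:
Step 1: on WHITE (10,7): turn R to W, flip to black, move to (10,6). |black|=2
Step 2: on WHITE (10,6): turn R to N, flip to black, move to (9,6). |black|=3
Step 3: on WHITE (9,6): turn R to E, flip to black, move to (9,7). |black|=4
Step 4: on WHITE (9,7): turn R to S, flip to black, move to (10,7). |black|=5
Step 5: on BLACK (10,7): turn L to E, flip to white, move to (10,8). |black|=4
Step 6: on WHITE (10,8): turn R to S, flip to black, move to (11,8). |black|=5
Step 7: on WHITE (11,8): turn R to W, flip to black, move to (11,7). |black|=6
Step 8: on WHITE (11,7): turn R to N, flip to black, move to (10,7). |black|=7
Step 9: on WHITE (10,7): turn R to E, flip to black, move to (10,8). |black|=8
Step 10: on BLACK (10,8): turn L to N, flip to white, move to (9,8). |black|=7
Step 11: on WHITE (9,8): turn R to E, flip to black, move to (9,9). |black|=8
Step 12: on WHITE (9,9): turn R to S, flip to black, move to (10,9). |black|=9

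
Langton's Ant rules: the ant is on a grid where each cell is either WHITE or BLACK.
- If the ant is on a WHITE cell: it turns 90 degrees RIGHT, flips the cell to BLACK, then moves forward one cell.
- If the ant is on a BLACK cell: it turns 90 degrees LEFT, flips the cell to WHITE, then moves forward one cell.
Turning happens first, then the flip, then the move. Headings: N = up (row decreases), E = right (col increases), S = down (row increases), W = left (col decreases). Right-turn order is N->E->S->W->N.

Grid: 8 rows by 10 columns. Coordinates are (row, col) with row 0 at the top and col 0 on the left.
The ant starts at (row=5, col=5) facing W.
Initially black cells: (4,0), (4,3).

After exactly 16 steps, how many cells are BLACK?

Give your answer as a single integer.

Step 1: on WHITE (5,5): turn R to N, flip to black, move to (4,5). |black|=3
Step 2: on WHITE (4,5): turn R to E, flip to black, move to (4,6). |black|=4
Step 3: on WHITE (4,6): turn R to S, flip to black, move to (5,6). |black|=5
Step 4: on WHITE (5,6): turn R to W, flip to black, move to (5,5). |black|=6
Step 5: on BLACK (5,5): turn L to S, flip to white, move to (6,5). |black|=5
Step 6: on WHITE (6,5): turn R to W, flip to black, move to (6,4). |black|=6
Step 7: on WHITE (6,4): turn R to N, flip to black, move to (5,4). |black|=7
Step 8: on WHITE (5,4): turn R to E, flip to black, move to (5,5). |black|=8
Step 9: on WHITE (5,5): turn R to S, flip to black, move to (6,5). |black|=9
Step 10: on BLACK (6,5): turn L to E, flip to white, move to (6,6). |black|=8
Step 11: on WHITE (6,6): turn R to S, flip to black, move to (7,6). |black|=9
Step 12: on WHITE (7,6): turn R to W, flip to black, move to (7,5). |black|=10
Step 13: on WHITE (7,5): turn R to N, flip to black, move to (6,5). |black|=11
Step 14: on WHITE (6,5): turn R to E, flip to black, move to (6,6). |black|=12
Step 15: on BLACK (6,6): turn L to N, flip to white, move to (5,6). |black|=11
Step 16: on BLACK (5,6): turn L to W, flip to white, move to (5,5). |black|=10

Answer: 10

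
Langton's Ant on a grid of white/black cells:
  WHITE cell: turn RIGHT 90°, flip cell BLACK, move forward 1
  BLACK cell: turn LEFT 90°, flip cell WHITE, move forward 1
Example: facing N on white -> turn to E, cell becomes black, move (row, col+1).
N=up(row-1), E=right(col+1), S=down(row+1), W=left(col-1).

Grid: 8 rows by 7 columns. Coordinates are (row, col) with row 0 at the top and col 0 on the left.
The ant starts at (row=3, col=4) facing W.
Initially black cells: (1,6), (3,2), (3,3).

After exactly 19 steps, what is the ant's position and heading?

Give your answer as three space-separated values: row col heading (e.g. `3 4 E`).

Answer: 5 5 S

Derivation:
Step 1: on WHITE (3,4): turn R to N, flip to black, move to (2,4). |black|=4
Step 2: on WHITE (2,4): turn R to E, flip to black, move to (2,5). |black|=5
Step 3: on WHITE (2,5): turn R to S, flip to black, move to (3,5). |black|=6
Step 4: on WHITE (3,5): turn R to W, flip to black, move to (3,4). |black|=7
Step 5: on BLACK (3,4): turn L to S, flip to white, move to (4,4). |black|=6
Step 6: on WHITE (4,4): turn R to W, flip to black, move to (4,3). |black|=7
Step 7: on WHITE (4,3): turn R to N, flip to black, move to (3,3). |black|=8
Step 8: on BLACK (3,3): turn L to W, flip to white, move to (3,2). |black|=7
Step 9: on BLACK (3,2): turn L to S, flip to white, move to (4,2). |black|=6
Step 10: on WHITE (4,2): turn R to W, flip to black, move to (4,1). |black|=7
Step 11: on WHITE (4,1): turn R to N, flip to black, move to (3,1). |black|=8
Step 12: on WHITE (3,1): turn R to E, flip to black, move to (3,2). |black|=9
Step 13: on WHITE (3,2): turn R to S, flip to black, move to (4,2). |black|=10
Step 14: on BLACK (4,2): turn L to E, flip to white, move to (4,3). |black|=9
Step 15: on BLACK (4,3): turn L to N, flip to white, move to (3,3). |black|=8
Step 16: on WHITE (3,3): turn R to E, flip to black, move to (3,4). |black|=9
Step 17: on WHITE (3,4): turn R to S, flip to black, move to (4,4). |black|=10
Step 18: on BLACK (4,4): turn L to E, flip to white, move to (4,5). |black|=9
Step 19: on WHITE (4,5): turn R to S, flip to black, move to (5,5). |black|=10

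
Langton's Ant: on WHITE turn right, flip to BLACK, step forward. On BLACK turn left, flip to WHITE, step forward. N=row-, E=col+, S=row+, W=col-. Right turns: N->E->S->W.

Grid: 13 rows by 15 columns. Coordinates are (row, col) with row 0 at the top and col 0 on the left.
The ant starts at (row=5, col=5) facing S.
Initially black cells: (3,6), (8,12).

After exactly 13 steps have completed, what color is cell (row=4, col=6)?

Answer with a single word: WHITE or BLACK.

Step 1: on WHITE (5,5): turn R to W, flip to black, move to (5,4). |black|=3
Step 2: on WHITE (5,4): turn R to N, flip to black, move to (4,4). |black|=4
Step 3: on WHITE (4,4): turn R to E, flip to black, move to (4,5). |black|=5
Step 4: on WHITE (4,5): turn R to S, flip to black, move to (5,5). |black|=6
Step 5: on BLACK (5,5): turn L to E, flip to white, move to (5,6). |black|=5
Step 6: on WHITE (5,6): turn R to S, flip to black, move to (6,6). |black|=6
Step 7: on WHITE (6,6): turn R to W, flip to black, move to (6,5). |black|=7
Step 8: on WHITE (6,5): turn R to N, flip to black, move to (5,5). |black|=8
Step 9: on WHITE (5,5): turn R to E, flip to black, move to (5,6). |black|=9
Step 10: on BLACK (5,6): turn L to N, flip to white, move to (4,6). |black|=8
Step 11: on WHITE (4,6): turn R to E, flip to black, move to (4,7). |black|=9
Step 12: on WHITE (4,7): turn R to S, flip to black, move to (5,7). |black|=10
Step 13: on WHITE (5,7): turn R to W, flip to black, move to (5,6). |black|=11

Answer: BLACK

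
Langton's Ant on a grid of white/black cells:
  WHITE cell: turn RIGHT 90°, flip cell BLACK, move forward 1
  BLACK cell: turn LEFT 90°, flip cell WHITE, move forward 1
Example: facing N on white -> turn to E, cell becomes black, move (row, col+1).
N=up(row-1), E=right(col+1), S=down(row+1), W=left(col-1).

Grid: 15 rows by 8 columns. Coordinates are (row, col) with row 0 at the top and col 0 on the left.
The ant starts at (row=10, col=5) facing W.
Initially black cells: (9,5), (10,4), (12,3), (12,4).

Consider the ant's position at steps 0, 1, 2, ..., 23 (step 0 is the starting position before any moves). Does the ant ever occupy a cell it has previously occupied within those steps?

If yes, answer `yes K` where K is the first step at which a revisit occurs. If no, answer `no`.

Step 1: on WHITE (10,5): turn R to N, flip to black, move to (9,5). |black|=5 — new cell
Step 2: on BLACK (9,5): turn L to W, flip to white, move to (9,4). |black|=4 — new cell
Step 3: on WHITE (9,4): turn R to N, flip to black, move to (8,4). |black|=5 — new cell
Step 4: on WHITE (8,4): turn R to E, flip to black, move to (8,5). |black|=6 — new cell
Step 5: on WHITE (8,5): turn R to S, flip to black, move to (9,5). |black|=7 — REVISIT

Answer: yes 5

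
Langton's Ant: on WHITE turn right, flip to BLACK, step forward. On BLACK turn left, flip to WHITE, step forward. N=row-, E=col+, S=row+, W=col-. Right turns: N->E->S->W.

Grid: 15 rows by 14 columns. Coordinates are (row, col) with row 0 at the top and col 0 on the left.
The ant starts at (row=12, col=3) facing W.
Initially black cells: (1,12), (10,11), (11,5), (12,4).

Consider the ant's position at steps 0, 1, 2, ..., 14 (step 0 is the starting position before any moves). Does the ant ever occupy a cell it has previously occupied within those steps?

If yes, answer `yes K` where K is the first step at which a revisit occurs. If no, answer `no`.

Answer: yes 7

Derivation:
Step 1: on WHITE (12,3): turn R to N, flip to black, move to (11,3). |black|=5 — new cell
Step 2: on WHITE (11,3): turn R to E, flip to black, move to (11,4). |black|=6 — new cell
Step 3: on WHITE (11,4): turn R to S, flip to black, move to (12,4). |black|=7 — new cell
Step 4: on BLACK (12,4): turn L to E, flip to white, move to (12,5). |black|=6 — new cell
Step 5: on WHITE (12,5): turn R to S, flip to black, move to (13,5). |black|=7 — new cell
Step 6: on WHITE (13,5): turn R to W, flip to black, move to (13,4). |black|=8 — new cell
Step 7: on WHITE (13,4): turn R to N, flip to black, move to (12,4). |black|=9 — REVISIT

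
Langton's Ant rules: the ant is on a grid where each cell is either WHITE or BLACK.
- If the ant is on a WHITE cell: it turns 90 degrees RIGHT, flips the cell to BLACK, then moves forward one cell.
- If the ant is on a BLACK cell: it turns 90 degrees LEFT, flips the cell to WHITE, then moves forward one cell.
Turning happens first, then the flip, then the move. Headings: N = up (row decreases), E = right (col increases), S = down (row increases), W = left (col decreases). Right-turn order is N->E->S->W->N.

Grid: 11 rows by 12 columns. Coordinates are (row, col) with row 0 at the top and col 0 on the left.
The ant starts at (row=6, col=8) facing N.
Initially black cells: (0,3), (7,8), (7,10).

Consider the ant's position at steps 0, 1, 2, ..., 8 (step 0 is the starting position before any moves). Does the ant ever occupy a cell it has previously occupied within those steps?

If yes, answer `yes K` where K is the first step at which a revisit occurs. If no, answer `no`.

Answer: yes 7

Derivation:
Step 1: on WHITE (6,8): turn R to E, flip to black, move to (6,9). |black|=4 — new cell
Step 2: on WHITE (6,9): turn R to S, flip to black, move to (7,9). |black|=5 — new cell
Step 3: on WHITE (7,9): turn R to W, flip to black, move to (7,8). |black|=6 — new cell
Step 4: on BLACK (7,8): turn L to S, flip to white, move to (8,8). |black|=5 — new cell
Step 5: on WHITE (8,8): turn R to W, flip to black, move to (8,7). |black|=6 — new cell
Step 6: on WHITE (8,7): turn R to N, flip to black, move to (7,7). |black|=7 — new cell
Step 7: on WHITE (7,7): turn R to E, flip to black, move to (7,8). |black|=8 — REVISIT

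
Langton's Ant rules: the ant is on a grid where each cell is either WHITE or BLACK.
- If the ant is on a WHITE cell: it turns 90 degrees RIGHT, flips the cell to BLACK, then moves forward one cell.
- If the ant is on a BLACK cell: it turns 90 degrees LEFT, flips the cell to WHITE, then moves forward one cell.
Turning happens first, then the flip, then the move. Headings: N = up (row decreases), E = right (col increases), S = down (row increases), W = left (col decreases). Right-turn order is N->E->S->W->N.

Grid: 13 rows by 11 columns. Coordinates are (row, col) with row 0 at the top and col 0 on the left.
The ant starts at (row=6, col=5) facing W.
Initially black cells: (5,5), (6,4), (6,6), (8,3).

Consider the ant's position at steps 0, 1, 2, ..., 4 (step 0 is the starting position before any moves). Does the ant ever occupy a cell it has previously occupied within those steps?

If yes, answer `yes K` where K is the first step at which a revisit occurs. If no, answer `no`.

Step 1: on WHITE (6,5): turn R to N, flip to black, move to (5,5). |black|=5 — new cell
Step 2: on BLACK (5,5): turn L to W, flip to white, move to (5,4). |black|=4 — new cell
Step 3: on WHITE (5,4): turn R to N, flip to black, move to (4,4). |black|=5 — new cell
Step 4: on WHITE (4,4): turn R to E, flip to black, move to (4,5). |black|=6 — new cell
No revisit within 4 steps.

Answer: no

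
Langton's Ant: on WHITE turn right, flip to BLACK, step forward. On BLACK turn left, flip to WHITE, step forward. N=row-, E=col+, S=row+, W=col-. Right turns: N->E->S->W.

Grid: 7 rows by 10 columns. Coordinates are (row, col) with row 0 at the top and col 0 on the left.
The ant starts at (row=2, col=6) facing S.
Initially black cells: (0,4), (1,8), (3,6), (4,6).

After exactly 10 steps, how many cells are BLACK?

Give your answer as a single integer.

Answer: 8

Derivation:
Step 1: on WHITE (2,6): turn R to W, flip to black, move to (2,5). |black|=5
Step 2: on WHITE (2,5): turn R to N, flip to black, move to (1,5). |black|=6
Step 3: on WHITE (1,5): turn R to E, flip to black, move to (1,6). |black|=7
Step 4: on WHITE (1,6): turn R to S, flip to black, move to (2,6). |black|=8
Step 5: on BLACK (2,6): turn L to E, flip to white, move to (2,7). |black|=7
Step 6: on WHITE (2,7): turn R to S, flip to black, move to (3,7). |black|=8
Step 7: on WHITE (3,7): turn R to W, flip to black, move to (3,6). |black|=9
Step 8: on BLACK (3,6): turn L to S, flip to white, move to (4,6). |black|=8
Step 9: on BLACK (4,6): turn L to E, flip to white, move to (4,7). |black|=7
Step 10: on WHITE (4,7): turn R to S, flip to black, move to (5,7). |black|=8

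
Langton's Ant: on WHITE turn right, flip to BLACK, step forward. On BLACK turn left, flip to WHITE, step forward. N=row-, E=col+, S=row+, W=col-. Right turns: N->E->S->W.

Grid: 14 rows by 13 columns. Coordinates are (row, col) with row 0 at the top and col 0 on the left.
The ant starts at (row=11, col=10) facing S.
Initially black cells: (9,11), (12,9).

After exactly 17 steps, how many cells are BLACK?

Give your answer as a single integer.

Step 1: on WHITE (11,10): turn R to W, flip to black, move to (11,9). |black|=3
Step 2: on WHITE (11,9): turn R to N, flip to black, move to (10,9). |black|=4
Step 3: on WHITE (10,9): turn R to E, flip to black, move to (10,10). |black|=5
Step 4: on WHITE (10,10): turn R to S, flip to black, move to (11,10). |black|=6
Step 5: on BLACK (11,10): turn L to E, flip to white, move to (11,11). |black|=5
Step 6: on WHITE (11,11): turn R to S, flip to black, move to (12,11). |black|=6
Step 7: on WHITE (12,11): turn R to W, flip to black, move to (12,10). |black|=7
Step 8: on WHITE (12,10): turn R to N, flip to black, move to (11,10). |black|=8
Step 9: on WHITE (11,10): turn R to E, flip to black, move to (11,11). |black|=9
Step 10: on BLACK (11,11): turn L to N, flip to white, move to (10,11). |black|=8
Step 11: on WHITE (10,11): turn R to E, flip to black, move to (10,12). |black|=9
Step 12: on WHITE (10,12): turn R to S, flip to black, move to (11,12). |black|=10
Step 13: on WHITE (11,12): turn R to W, flip to black, move to (11,11). |black|=11
Step 14: on WHITE (11,11): turn R to N, flip to black, move to (10,11). |black|=12
Step 15: on BLACK (10,11): turn L to W, flip to white, move to (10,10). |black|=11
Step 16: on BLACK (10,10): turn L to S, flip to white, move to (11,10). |black|=10
Step 17: on BLACK (11,10): turn L to E, flip to white, move to (11,11). |black|=9

Answer: 9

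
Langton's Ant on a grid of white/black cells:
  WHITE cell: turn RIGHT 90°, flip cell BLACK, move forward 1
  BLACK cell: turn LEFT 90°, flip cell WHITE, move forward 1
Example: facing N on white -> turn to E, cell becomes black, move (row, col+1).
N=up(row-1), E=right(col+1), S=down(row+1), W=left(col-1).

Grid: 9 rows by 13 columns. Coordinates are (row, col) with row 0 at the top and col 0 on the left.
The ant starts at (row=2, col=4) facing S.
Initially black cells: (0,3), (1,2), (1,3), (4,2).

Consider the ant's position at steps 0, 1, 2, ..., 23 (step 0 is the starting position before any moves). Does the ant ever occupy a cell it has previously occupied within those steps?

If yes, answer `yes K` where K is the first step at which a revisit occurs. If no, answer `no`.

Answer: yes 7

Derivation:
Step 1: on WHITE (2,4): turn R to W, flip to black, move to (2,3). |black|=5 — new cell
Step 2: on WHITE (2,3): turn R to N, flip to black, move to (1,3). |black|=6 — new cell
Step 3: on BLACK (1,3): turn L to W, flip to white, move to (1,2). |black|=5 — new cell
Step 4: on BLACK (1,2): turn L to S, flip to white, move to (2,2). |black|=4 — new cell
Step 5: on WHITE (2,2): turn R to W, flip to black, move to (2,1). |black|=5 — new cell
Step 6: on WHITE (2,1): turn R to N, flip to black, move to (1,1). |black|=6 — new cell
Step 7: on WHITE (1,1): turn R to E, flip to black, move to (1,2). |black|=7 — REVISIT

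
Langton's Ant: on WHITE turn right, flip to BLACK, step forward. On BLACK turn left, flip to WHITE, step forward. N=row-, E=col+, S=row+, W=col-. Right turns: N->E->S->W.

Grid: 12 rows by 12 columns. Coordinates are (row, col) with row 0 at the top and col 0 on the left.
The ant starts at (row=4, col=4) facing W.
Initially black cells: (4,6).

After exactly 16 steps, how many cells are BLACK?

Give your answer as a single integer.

Answer: 9

Derivation:
Step 1: on WHITE (4,4): turn R to N, flip to black, move to (3,4). |black|=2
Step 2: on WHITE (3,4): turn R to E, flip to black, move to (3,5). |black|=3
Step 3: on WHITE (3,5): turn R to S, flip to black, move to (4,5). |black|=4
Step 4: on WHITE (4,5): turn R to W, flip to black, move to (4,4). |black|=5
Step 5: on BLACK (4,4): turn L to S, flip to white, move to (5,4). |black|=4
Step 6: on WHITE (5,4): turn R to W, flip to black, move to (5,3). |black|=5
Step 7: on WHITE (5,3): turn R to N, flip to black, move to (4,3). |black|=6
Step 8: on WHITE (4,3): turn R to E, flip to black, move to (4,4). |black|=7
Step 9: on WHITE (4,4): turn R to S, flip to black, move to (5,4). |black|=8
Step 10: on BLACK (5,4): turn L to E, flip to white, move to (5,5). |black|=7
Step 11: on WHITE (5,5): turn R to S, flip to black, move to (6,5). |black|=8
Step 12: on WHITE (6,5): turn R to W, flip to black, move to (6,4). |black|=9
Step 13: on WHITE (6,4): turn R to N, flip to black, move to (5,4). |black|=10
Step 14: on WHITE (5,4): turn R to E, flip to black, move to (5,5). |black|=11
Step 15: on BLACK (5,5): turn L to N, flip to white, move to (4,5). |black|=10
Step 16: on BLACK (4,5): turn L to W, flip to white, move to (4,4). |black|=9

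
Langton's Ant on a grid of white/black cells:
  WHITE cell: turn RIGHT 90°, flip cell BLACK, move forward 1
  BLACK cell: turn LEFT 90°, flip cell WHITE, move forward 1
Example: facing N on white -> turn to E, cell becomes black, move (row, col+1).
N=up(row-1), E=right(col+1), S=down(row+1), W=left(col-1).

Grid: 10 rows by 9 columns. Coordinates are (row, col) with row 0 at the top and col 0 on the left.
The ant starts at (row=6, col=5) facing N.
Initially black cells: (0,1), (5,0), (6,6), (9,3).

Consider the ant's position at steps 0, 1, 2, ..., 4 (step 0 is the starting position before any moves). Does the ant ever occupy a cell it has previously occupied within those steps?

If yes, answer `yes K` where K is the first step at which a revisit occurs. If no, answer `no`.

Answer: no

Derivation:
Step 1: on WHITE (6,5): turn R to E, flip to black, move to (6,6). |black|=5 — new cell
Step 2: on BLACK (6,6): turn L to N, flip to white, move to (5,6). |black|=4 — new cell
Step 3: on WHITE (5,6): turn R to E, flip to black, move to (5,7). |black|=5 — new cell
Step 4: on WHITE (5,7): turn R to S, flip to black, move to (6,7). |black|=6 — new cell
No revisit within 4 steps.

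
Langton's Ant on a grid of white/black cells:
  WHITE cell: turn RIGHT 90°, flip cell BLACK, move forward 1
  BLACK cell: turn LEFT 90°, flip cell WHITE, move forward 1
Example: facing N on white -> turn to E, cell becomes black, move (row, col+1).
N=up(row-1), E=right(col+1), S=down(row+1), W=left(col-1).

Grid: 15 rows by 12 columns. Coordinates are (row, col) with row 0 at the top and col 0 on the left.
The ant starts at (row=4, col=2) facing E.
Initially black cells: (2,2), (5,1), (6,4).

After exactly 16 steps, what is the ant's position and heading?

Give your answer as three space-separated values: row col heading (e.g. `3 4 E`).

Step 1: on WHITE (4,2): turn R to S, flip to black, move to (5,2). |black|=4
Step 2: on WHITE (5,2): turn R to W, flip to black, move to (5,1). |black|=5
Step 3: on BLACK (5,1): turn L to S, flip to white, move to (6,1). |black|=4
Step 4: on WHITE (6,1): turn R to W, flip to black, move to (6,0). |black|=5
Step 5: on WHITE (6,0): turn R to N, flip to black, move to (5,0). |black|=6
Step 6: on WHITE (5,0): turn R to E, flip to black, move to (5,1). |black|=7
Step 7: on WHITE (5,1): turn R to S, flip to black, move to (6,1). |black|=8
Step 8: on BLACK (6,1): turn L to E, flip to white, move to (6,2). |black|=7
Step 9: on WHITE (6,2): turn R to S, flip to black, move to (7,2). |black|=8
Step 10: on WHITE (7,2): turn R to W, flip to black, move to (7,1). |black|=9
Step 11: on WHITE (7,1): turn R to N, flip to black, move to (6,1). |black|=10
Step 12: on WHITE (6,1): turn R to E, flip to black, move to (6,2). |black|=11
Step 13: on BLACK (6,2): turn L to N, flip to white, move to (5,2). |black|=10
Step 14: on BLACK (5,2): turn L to W, flip to white, move to (5,1). |black|=9
Step 15: on BLACK (5,1): turn L to S, flip to white, move to (6,1). |black|=8
Step 16: on BLACK (6,1): turn L to E, flip to white, move to (6,2). |black|=7

Answer: 6 2 E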